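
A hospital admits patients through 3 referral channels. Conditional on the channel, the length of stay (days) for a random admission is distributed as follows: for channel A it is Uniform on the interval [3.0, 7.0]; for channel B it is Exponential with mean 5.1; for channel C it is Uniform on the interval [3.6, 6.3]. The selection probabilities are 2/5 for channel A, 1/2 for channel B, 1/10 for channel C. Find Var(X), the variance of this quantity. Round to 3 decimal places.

Per component, A: μ=5, E[X²]=26.3333; B: μ=5.1, E[X²]=52.02; C: μ=4.95, E[X²]=25.11.
E[X] = 0.4·5 + 0.5·5.1 + 0.1·4.95 = 5.045.
E[X²] = 0.4·26.3333 + 0.5·52.02 + 0.1·25.11 = 39.0543.
Var(X) = E[X²] − (E[X])² = 39.0543 − 25.452 = 13.6023.

13.602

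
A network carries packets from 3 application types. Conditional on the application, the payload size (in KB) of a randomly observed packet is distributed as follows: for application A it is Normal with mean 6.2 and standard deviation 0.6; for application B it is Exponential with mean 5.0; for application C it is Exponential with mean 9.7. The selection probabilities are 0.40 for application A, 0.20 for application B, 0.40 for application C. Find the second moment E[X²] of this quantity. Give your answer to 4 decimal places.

For each component E[X²] = Var + (mean)², giving A: 38.8; B: 50; C: 188.18.
Overall E[X²] = 0.4·38.8 + 0.2·50 + 0.4·188.18 = 100.792.

100.7920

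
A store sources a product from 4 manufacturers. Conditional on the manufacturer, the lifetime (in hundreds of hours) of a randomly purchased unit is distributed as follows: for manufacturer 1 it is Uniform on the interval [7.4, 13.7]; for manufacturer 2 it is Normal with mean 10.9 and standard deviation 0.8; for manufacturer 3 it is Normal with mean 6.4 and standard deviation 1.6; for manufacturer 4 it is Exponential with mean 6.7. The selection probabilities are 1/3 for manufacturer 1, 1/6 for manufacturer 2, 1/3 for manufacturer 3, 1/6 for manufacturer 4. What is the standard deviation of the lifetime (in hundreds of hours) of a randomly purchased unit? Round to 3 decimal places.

3.729

Per component, 1: μ=10.55, E[X²]=114.61; 2: μ=10.9, E[X²]=119.45; 3: μ=6.4, E[X²]=43.52; 4: μ=6.7, E[X²]=89.78.
E[X] = 0.333333·10.55 + 0.166667·10.9 + 0.333333·6.4 + 0.166667·6.7 = 8.58333.
E[X²] = 0.333333·114.61 + 0.166667·119.45 + 0.333333·43.52 + 0.166667·89.78 = 87.5817.
Var(X) = E[X²] − (E[X])² = 87.5817 − 73.6736 = 13.9081.
SD(X) = √13.9081 = 3.72935.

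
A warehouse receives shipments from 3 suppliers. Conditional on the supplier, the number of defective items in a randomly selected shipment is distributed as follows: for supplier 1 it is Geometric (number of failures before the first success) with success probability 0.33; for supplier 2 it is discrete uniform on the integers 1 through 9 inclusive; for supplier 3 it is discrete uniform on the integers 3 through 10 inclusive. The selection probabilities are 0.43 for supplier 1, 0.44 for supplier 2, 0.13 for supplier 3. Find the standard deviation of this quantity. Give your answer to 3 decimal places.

Per component, 1: μ=2.0303, E[X²]=10.2746; 2: μ=5, E[X²]=31.6667; 3: μ=6.5, E[X²]=47.5.
E[X] = 0.43·2.0303 + 0.44·5 + 0.13·6.5 = 3.91803.
E[X²] = 0.43·10.2746 + 0.44·31.6667 + 0.13·47.5 = 24.5264.
Var(X) = E[X²] − (E[X])² = 24.5264 − 15.351 = 9.17543.
SD(X) = √9.17543 = 3.0291.

3.029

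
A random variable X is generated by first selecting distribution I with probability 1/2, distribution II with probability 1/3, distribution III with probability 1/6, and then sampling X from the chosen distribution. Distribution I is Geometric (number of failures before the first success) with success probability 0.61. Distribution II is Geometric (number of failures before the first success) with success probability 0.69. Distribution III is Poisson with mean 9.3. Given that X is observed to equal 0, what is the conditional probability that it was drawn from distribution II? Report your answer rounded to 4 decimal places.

Likelihoods P(X=0 | ·): I: 0.61; II: 0.69; III: 9.14242e-05.
Posterior ∝ prior × likelihood. Numerator for II: 0.333333·0.69 = 0.23.
Normalizing constant: 0.5·0.61 + 0.333333·0.69 + 0.166667·9.14242e-05 = 0.535015.
P(II | observation) = 0.23 / 0.535015 = 0.429894.

0.4299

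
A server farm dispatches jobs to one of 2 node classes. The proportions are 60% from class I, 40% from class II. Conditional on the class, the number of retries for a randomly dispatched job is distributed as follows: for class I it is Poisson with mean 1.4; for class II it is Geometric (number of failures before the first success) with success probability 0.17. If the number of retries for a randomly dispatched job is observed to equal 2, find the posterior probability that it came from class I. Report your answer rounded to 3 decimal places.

0.756

Likelihoods P(X=2 | ·): I: 0.241665; II: 0.117113.
Posterior ∝ prior × likelihood. Numerator for I: 0.6·0.241665 = 0.144999.
Normalizing constant: 0.6·0.241665 + 0.4·0.117113 = 0.191844.
P(I | observation) = 0.144999 / 0.191844 = 0.755816.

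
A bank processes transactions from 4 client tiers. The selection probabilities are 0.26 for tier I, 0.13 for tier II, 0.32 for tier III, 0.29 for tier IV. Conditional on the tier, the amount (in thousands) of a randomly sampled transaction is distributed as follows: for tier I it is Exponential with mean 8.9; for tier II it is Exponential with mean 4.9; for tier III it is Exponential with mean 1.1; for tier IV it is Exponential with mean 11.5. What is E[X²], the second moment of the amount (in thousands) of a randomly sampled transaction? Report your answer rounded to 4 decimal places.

For each component E[X²] = Var + (mean)², giving I: 158.42; II: 48.02; III: 2.42; IV: 264.5.
Overall E[X²] = 0.26·158.42 + 0.13·48.02 + 0.32·2.42 + 0.29·264.5 = 124.911.

124.9112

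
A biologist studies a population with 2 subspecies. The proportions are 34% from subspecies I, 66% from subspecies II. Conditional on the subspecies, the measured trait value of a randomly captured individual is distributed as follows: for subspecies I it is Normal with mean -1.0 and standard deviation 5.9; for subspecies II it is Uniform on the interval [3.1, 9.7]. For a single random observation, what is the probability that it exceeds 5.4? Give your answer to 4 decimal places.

Conditional on each subspecies, P(X > 5.4): I: 0.139017; II: 0.651515.
By total probability, P(X > 5.4) = 0.34·0.139017 + 0.66·0.651515 = 0.477266.

0.4773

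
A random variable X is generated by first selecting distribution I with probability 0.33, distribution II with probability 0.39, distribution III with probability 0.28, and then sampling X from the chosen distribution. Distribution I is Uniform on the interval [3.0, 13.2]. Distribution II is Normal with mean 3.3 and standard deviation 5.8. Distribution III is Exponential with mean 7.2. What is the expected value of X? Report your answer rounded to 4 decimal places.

Component means — I: 8.1; II: 3.3; III: 7.2.
E[X] = 0.33·8.1 + 0.39·3.3 + 0.28·7.2 = 5.976.

5.9760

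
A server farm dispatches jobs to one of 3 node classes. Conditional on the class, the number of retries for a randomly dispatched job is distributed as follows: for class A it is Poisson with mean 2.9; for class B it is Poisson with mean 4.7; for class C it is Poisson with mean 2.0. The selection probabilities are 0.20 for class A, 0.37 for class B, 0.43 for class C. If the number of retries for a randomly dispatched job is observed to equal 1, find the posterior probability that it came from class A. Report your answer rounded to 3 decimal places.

0.194

Likelihoods P(X=1 | ·): A: 0.159567; B: 0.0427478; C: 0.270671.
Posterior ∝ prior × likelihood. Numerator for A: 0.2·0.159567 = 0.0319135.
Normalizing constant: 0.2·0.159567 + 0.37·0.0427478 + 0.43·0.270671 = 0.164118.
P(A | observation) = 0.0319135 / 0.164118 = 0.194454.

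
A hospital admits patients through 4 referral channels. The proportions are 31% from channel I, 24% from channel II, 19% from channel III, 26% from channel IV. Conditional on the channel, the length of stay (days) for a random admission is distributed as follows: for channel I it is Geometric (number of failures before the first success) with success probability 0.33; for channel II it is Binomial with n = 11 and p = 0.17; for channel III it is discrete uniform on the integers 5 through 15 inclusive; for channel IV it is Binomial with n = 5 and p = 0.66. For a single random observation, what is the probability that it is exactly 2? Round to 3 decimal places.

Conditional on each channel, P(X = 2): I: 0.148137; II: 0.297142; III: 0; IV: 0.171208.
By total probability, P(X = 2) = 0.31·0.148137 + 0.24·0.297142 + 0.19·0 + 0.26·0.171208 = 0.161751.

0.162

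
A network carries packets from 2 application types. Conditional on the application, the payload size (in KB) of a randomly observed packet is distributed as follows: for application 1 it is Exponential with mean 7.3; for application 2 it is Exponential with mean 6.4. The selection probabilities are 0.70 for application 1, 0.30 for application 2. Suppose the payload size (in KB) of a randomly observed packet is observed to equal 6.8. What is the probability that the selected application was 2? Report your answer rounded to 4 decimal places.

0.3001

Likelihoods f(6.8 | ·): 1: 0.0539671; 2: 0.0539986.
Posterior ∝ prior × likelihood. Numerator for 2: 0.3·0.0539986 = 0.0161996.
Normalizing constant: 0.7·0.0539671 + 0.3·0.0539986 = 0.0539765.
P(2 | observation) = 0.0161996 / 0.0539765 = 0.300122.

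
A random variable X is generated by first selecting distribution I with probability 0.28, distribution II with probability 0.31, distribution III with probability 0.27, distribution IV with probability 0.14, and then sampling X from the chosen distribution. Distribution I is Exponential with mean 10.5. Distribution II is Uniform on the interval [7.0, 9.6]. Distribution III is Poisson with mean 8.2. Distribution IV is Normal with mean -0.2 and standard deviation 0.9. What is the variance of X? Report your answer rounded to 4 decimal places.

Per component, I: μ=10.5, E[X²]=220.5; II: μ=8.3, E[X²]=69.4533; III: μ=8.2, E[X²]=75.44; IV: μ=-0.2, E[X²]=0.85.
E[X] = 0.28·10.5 + 0.31·8.3 + 0.27·8.2 + 0.14·-0.2 = 7.699.
E[X²] = 0.28·220.5 + 0.31·69.4533 + 0.27·75.44 + 0.14·0.85 = 103.758.
Var(X) = E[X²] − (E[X])² = 103.758 − 59.2746 = 44.4837.

44.4837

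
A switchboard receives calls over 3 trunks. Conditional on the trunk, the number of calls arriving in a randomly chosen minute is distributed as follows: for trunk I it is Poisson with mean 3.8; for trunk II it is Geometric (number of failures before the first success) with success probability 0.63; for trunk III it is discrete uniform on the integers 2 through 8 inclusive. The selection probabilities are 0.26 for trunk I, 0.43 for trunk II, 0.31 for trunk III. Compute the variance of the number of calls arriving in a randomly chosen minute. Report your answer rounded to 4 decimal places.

Per component, I: μ=3.8, E[X²]=18.24; II: μ=0.587302, E[X²]=1.27715; III: μ=5, E[X²]=29.
E[X] = 0.26·3.8 + 0.43·0.587302 + 0.31·5 = 2.79054.
E[X²] = 0.26·18.24 + 0.43·1.27715 + 0.31·29 = 14.2816.
Var(X) = E[X²] − (E[X])² = 14.2816 − 7.78711 = 6.49446.

6.4945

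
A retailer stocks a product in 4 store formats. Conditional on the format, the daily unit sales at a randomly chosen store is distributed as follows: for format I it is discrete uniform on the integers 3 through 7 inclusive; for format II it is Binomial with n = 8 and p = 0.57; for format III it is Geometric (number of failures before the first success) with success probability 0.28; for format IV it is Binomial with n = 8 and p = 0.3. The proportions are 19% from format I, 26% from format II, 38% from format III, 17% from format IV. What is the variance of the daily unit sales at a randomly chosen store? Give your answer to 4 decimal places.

5.9178

Per component, I: μ=5, E[X²]=27; II: μ=4.56, E[X²]=22.7544; III: μ=2.57143, E[X²]=15.7959; IV: μ=2.4, E[X²]=7.44.
E[X] = 0.19·5 + 0.26·4.56 + 0.38·2.57143 + 0.17·2.4 = 3.52074.
E[X²] = 0.19·27 + 0.26·22.7544 + 0.38·15.7959 + 0.17·7.44 = 18.3134.
Var(X) = E[X²] − (E[X])² = 18.3134 − 12.3956 = 5.91776.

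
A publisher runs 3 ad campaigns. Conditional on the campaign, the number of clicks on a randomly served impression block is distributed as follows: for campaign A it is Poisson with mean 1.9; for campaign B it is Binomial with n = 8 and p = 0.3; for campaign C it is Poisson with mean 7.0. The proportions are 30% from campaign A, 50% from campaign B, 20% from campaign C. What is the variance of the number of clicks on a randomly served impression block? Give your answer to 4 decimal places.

Per component, A: μ=1.9, E[X²]=5.51; B: μ=2.4, E[X²]=7.44; C: μ=7, E[X²]=56.
E[X] = 0.3·1.9 + 0.5·2.4 + 0.2·7 = 3.17.
E[X²] = 0.3·5.51 + 0.5·7.44 + 0.2·56 = 16.573.
Var(X) = E[X²] − (E[X])² = 16.573 − 10.0489 = 6.5241.

6.5241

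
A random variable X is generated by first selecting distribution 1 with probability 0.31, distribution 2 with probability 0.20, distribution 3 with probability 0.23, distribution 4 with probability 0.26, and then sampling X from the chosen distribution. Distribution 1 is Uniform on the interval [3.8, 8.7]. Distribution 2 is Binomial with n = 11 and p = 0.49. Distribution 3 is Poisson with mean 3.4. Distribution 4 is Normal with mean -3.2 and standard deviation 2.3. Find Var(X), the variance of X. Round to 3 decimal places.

Per component, 1: μ=6.25, E[X²]=41.0633; 2: μ=5.39, E[X²]=31.801; 3: μ=3.4, E[X²]=14.96; 4: μ=-3.2, E[X²]=15.53.
E[X] = 0.31·6.25 + 0.2·5.39 + 0.23·3.4 + 0.26·-3.2 = 2.9655.
E[X²] = 0.31·41.0633 + 0.2·31.801 + 0.23·14.96 + 0.26·15.53 = 26.5684.
Var(X) = E[X²] − (E[X])² = 26.5684 − 8.79419 = 17.7742.

17.774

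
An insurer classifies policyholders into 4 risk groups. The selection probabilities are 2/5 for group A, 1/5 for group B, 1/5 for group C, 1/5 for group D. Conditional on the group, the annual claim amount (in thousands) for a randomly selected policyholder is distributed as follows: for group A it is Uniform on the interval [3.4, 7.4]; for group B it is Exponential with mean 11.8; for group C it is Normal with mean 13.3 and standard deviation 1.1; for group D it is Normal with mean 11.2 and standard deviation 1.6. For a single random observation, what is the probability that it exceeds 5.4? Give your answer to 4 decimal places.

Conditional on each group, P(X > 5.4): A: 0.5; B: 0.632783; C: 1; D: 0.999856.
By total probability, P(X > 5.4) = 0.4·0.5 + 0.2·0.632783 + 0.2·1 + 0.2·0.999856 = 0.726528.

0.7265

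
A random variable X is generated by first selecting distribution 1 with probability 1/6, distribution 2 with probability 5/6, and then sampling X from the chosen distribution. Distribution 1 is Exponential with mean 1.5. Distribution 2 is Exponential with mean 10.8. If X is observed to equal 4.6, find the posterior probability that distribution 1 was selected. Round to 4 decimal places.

0.0931

Likelihoods f(4.6 | ·): 1: 0.0310508; 2: 0.0604782.
Posterior ∝ prior × likelihood. Numerator for 1: 0.166667·0.0310508 = 0.00517513.
Normalizing constant: 0.166667·0.0310508 + 0.833333·0.0604782 = 0.0555736.
P(1 | observation) = 0.00517513 / 0.0555736 = 0.093122.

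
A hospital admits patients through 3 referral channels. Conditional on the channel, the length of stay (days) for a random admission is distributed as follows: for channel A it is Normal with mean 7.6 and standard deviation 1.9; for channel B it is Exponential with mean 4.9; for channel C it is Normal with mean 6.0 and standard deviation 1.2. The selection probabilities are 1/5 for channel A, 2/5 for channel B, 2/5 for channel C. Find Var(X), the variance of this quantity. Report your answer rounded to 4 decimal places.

11.8836

Per component, A: μ=7.6, E[X²]=61.37; B: μ=4.9, E[X²]=48.02; C: μ=6, E[X²]=37.44.
E[X] = 0.2·7.6 + 0.4·4.9 + 0.4·6 = 5.88.
E[X²] = 0.2·61.37 + 0.4·48.02 + 0.4·37.44 = 46.458.
Var(X) = E[X²] − (E[X])² = 46.458 − 34.5744 = 11.8836.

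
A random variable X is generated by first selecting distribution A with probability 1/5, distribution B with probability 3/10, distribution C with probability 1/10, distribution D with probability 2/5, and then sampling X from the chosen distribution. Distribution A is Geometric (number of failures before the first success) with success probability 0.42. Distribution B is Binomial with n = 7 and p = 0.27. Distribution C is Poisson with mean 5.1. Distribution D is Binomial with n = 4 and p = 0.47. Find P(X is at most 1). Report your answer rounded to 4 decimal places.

Conditional on each component, P(X ≤ 1): A: 0.6636; B: 0.396496; C: 0.0371902; D: 0.358794.
By total probability, P(X ≤ 1) = 0.2·0.6636 + 0.3·0.396496 + 0.1·0.0371902 + 0.4·0.358794 = 0.398905.

0.3989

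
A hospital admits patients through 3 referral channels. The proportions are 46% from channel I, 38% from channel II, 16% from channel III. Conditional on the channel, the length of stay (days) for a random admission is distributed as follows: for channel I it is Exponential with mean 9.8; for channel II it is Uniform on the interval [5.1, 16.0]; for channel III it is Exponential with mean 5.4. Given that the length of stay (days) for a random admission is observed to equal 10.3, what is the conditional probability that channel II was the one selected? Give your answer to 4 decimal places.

0.6262

Likelihoods f(10.3 | ·): I: 0.0356715; II: 0.0917431; III: 0.0274935.
Posterior ∝ prior × likelihood. Numerator for II: 0.38·0.0917431 = 0.0348624.
Normalizing constant: 0.46·0.0356715 + 0.38·0.0917431 + 0.16·0.0274935 = 0.0556702.
P(II | observation) = 0.0348624 / 0.0556702 = 0.62623.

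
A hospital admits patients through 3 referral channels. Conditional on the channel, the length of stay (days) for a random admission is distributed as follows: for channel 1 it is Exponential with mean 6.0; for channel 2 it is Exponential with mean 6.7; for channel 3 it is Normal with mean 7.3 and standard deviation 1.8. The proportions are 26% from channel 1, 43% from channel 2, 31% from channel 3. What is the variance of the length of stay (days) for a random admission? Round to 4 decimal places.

Per component, 1: μ=6, E[X²]=72; 2: μ=6.7, E[X²]=89.78; 3: μ=7.3, E[X²]=56.53.
E[X] = 0.26·6 + 0.43·6.7 + 0.31·7.3 = 6.704.
E[X²] = 0.26·72 + 0.43·89.78 + 0.31·56.53 = 74.8497.
Var(X) = E[X²] − (E[X])² = 74.8497 − 44.9436 = 29.9061.

29.9061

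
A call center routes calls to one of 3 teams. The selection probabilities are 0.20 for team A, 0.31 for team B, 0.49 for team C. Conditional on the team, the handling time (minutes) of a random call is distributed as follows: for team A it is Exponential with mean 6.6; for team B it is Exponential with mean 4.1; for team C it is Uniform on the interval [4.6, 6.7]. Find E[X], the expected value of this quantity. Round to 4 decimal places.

5.3595

Component means — A: 6.6; B: 4.1; C: 5.65.
E[X] = 0.2·6.6 + 0.31·4.1 + 0.49·5.65 = 5.3595.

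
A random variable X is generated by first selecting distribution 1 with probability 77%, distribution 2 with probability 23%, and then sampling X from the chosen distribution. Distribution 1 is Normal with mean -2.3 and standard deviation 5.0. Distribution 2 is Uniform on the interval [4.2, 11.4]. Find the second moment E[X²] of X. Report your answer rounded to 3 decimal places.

38.310

For each component E[X²] = Var + (mean)², giving 1: 30.29; 2: 65.16.
Overall E[X²] = 0.77·30.29 + 0.23·65.16 = 38.3101.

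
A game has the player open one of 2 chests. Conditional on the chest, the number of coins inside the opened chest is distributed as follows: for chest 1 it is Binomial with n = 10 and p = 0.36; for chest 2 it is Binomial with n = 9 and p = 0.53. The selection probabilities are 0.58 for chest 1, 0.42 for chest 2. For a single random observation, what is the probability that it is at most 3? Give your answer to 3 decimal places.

0.366

Conditional on each chest, P(X ≤ 3): 1: 0.486772; 2: 0.19851.
By total probability, P(X ≤ 3) = 0.58·0.486772 + 0.42·0.19851 = 0.365702.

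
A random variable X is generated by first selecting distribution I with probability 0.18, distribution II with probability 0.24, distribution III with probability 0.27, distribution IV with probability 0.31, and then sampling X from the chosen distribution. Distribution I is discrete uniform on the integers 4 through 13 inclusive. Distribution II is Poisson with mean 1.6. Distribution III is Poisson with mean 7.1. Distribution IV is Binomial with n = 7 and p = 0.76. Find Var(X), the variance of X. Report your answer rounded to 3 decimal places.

Per component, I: μ=8.5, E[X²]=80.5; II: μ=1.6, E[X²]=4.16; III: μ=7.1, E[X²]=57.51; IV: μ=5.32, E[X²]=29.5792.
E[X] = 0.18·8.5 + 0.24·1.6 + 0.27·7.1 + 0.31·5.32 = 5.4802.
E[X²] = 0.18·80.5 + 0.24·4.16 + 0.27·57.51 + 0.31·29.5792 = 40.1857.
Var(X) = E[X²] − (E[X])² = 40.1857 − 30.0326 = 10.1531.

10.153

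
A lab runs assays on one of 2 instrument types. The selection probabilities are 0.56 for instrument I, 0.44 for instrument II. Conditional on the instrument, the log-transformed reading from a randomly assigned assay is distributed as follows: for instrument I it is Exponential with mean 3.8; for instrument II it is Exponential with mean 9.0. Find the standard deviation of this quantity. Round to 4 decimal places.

7.0985

Per component, I: μ=3.8, E[X²]=28.88; II: μ=9, E[X²]=162.
E[X] = 0.56·3.8 + 0.44·9 = 6.088.
E[X²] = 0.56·28.88 + 0.44·162 = 87.4528.
Var(X) = E[X²] − (E[X])² = 87.4528 − 37.0637 = 50.3891.
SD(X) = √50.3891 = 7.09852.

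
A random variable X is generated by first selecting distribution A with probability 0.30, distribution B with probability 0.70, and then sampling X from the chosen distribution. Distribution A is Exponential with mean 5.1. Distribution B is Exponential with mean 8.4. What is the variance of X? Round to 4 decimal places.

Per component, A: μ=5.1, E[X²]=52.02; B: μ=8.4, E[X²]=141.12.
E[X] = 0.3·5.1 + 0.7·8.4 = 7.41.
E[X²] = 0.3·52.02 + 0.7·141.12 = 114.39.
Var(X) = E[X²] − (E[X])² = 114.39 − 54.9081 = 59.4819.

59.4819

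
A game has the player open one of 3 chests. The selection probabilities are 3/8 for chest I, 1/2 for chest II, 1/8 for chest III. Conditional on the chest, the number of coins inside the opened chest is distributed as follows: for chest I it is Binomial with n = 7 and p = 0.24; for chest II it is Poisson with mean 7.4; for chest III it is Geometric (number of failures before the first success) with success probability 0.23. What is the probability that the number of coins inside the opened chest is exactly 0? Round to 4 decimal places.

Conditional on each chest, P(X = 0): I: 0.146452; II: 0.000611253; III: 0.23.
By total probability, P(X = 0) = 0.375·0.146452 + 0.5·0.000611253 + 0.125·0.23 = 0.0839751.

0.0840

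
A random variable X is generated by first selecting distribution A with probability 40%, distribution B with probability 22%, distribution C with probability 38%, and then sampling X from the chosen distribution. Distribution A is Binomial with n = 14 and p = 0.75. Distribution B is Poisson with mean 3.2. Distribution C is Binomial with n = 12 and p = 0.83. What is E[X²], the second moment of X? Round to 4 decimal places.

For each component E[X²] = Var + (mean)², giving A: 112.875; B: 13.44; C: 100.895.
Overall E[X²] = 0.4·112.875 + 0.22·13.44 + 0.38·100.895 = 86.4468.

86.4468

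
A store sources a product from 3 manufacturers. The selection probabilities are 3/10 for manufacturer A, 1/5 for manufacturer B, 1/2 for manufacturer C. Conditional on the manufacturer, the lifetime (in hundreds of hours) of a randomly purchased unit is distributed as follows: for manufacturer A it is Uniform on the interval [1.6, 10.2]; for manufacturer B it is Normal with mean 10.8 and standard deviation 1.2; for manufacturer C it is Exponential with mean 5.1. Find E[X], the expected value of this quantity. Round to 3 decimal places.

Component means — A: 5.9; B: 10.8; C: 5.1.
E[X] = 0.3·5.9 + 0.2·10.8 + 0.5·5.1 = 6.48.

6.480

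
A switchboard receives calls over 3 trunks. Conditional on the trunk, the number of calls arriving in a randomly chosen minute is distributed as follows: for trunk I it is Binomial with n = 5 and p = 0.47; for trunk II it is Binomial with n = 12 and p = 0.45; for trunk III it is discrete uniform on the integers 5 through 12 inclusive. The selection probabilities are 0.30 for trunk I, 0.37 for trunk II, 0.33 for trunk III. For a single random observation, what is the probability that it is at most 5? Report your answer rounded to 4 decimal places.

Conditional on each trunk, P(X ≤ 5): I: 1; II: 0.52693; III: 0.125.
By total probability, P(X ≤ 5) = 0.3·1 + 0.37·0.52693 + 0.33·0.125 = 0.536214.

0.5362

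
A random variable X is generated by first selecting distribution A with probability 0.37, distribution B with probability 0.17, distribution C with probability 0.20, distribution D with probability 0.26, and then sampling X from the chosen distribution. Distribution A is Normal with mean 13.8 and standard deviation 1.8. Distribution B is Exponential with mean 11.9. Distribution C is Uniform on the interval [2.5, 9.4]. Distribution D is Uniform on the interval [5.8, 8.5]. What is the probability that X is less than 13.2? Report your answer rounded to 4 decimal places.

Conditional on each component, P(X < 13.2): A: 0.369441; B: 0.670192; C: 1; D: 1.
By total probability, P(X < 13.2) = 0.37·0.369441 + 0.17·0.670192 + 0.2·1 + 0.26·1 = 0.710626.

0.7106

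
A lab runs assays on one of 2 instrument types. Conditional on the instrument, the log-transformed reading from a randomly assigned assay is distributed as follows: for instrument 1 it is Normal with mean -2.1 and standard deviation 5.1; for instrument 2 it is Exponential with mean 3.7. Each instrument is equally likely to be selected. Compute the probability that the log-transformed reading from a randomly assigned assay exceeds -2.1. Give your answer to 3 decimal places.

0.750

Conditional on each instrument, P(X > -2.1): 1: 0.5; 2: 1.
By total probability, P(X > -2.1) = 0.5·0.5 + 0.5·1 = 0.75.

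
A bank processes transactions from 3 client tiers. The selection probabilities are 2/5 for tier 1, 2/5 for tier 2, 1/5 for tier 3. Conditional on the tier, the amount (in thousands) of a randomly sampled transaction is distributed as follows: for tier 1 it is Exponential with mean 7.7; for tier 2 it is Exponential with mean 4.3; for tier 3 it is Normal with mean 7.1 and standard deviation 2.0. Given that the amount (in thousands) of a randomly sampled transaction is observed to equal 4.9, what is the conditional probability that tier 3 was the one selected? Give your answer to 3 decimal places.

Likelihoods f(4.9 | ·): 1: 0.068729; 2: 0.0744111; 3: 0.108926.
Posterior ∝ prior × likelihood. Numerator for 3: 0.2·0.108926 = 0.0217852.
Normalizing constant: 0.4·0.068729 + 0.4·0.0744111 + 0.2·0.108926 = 0.0790413.
P(3 | observation) = 0.0217852 / 0.0790413 = 0.275618.

0.276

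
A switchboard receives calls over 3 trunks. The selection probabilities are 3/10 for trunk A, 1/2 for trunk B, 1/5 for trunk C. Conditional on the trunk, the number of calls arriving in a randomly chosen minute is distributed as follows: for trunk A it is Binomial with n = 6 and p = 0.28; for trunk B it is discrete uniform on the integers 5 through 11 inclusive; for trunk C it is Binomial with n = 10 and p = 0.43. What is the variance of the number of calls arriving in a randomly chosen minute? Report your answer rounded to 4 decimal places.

Per component, A: μ=1.68, E[X²]=4.032; B: μ=8, E[X²]=68; C: μ=4.3, E[X²]=20.941.
E[X] = 0.3·1.68 + 0.5·8 + 0.2·4.3 = 5.364.
E[X²] = 0.3·4.032 + 0.5·68 + 0.2·20.941 = 39.3978.
Var(X) = E[X²] − (E[X])² = 39.3978 − 28.7725 = 10.6253.

10.6253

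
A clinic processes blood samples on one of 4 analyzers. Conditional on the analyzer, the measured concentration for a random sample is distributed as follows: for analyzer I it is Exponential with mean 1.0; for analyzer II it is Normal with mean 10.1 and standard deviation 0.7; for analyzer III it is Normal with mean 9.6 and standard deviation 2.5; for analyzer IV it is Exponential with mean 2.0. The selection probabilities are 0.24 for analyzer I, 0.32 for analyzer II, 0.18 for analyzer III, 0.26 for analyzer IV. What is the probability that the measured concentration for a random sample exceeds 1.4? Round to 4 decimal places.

Conditional on each analyzer, P(X > 1.4): I: 0.246597; II: 1; III: 0.999481; IV: 0.496585.
By total probability, P(X > 1.4) = 0.24·0.246597 + 0.32·1 + 0.18·0.999481 + 0.26·0.496585 = 0.688202.

0.6882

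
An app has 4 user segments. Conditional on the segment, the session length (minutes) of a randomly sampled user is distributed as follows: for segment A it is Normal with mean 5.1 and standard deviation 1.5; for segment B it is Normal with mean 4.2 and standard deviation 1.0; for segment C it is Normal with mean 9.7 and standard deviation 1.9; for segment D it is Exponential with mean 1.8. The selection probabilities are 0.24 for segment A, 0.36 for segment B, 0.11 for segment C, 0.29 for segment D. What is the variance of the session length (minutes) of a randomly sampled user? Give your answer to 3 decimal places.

7.413

Per component, A: μ=5.1, E[X²]=28.26; B: μ=4.2, E[X²]=18.64; C: μ=9.7, E[X²]=97.7; D: μ=1.8, E[X²]=6.48.
E[X] = 0.24·5.1 + 0.36·4.2 + 0.11·9.7 + 0.29·1.8 = 4.325.
E[X²] = 0.24·28.26 + 0.36·18.64 + 0.11·97.7 + 0.29·6.48 = 26.119.
Var(X) = E[X²] − (E[X])² = 26.119 − 18.7056 = 7.41337.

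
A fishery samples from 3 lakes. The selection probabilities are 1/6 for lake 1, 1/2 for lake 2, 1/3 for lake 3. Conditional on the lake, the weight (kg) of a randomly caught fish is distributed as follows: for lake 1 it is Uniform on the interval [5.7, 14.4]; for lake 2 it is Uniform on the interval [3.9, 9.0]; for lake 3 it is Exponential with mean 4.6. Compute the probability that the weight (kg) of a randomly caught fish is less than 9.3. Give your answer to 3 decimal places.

Conditional on each lake, P(X < 9.3): 1: 0.413793; 2: 1; 3: 0.867575.
By total probability, P(X < 9.3) = 0.166667·0.413793 + 0.5·1 + 0.333333·0.867575 = 0.858157.

0.858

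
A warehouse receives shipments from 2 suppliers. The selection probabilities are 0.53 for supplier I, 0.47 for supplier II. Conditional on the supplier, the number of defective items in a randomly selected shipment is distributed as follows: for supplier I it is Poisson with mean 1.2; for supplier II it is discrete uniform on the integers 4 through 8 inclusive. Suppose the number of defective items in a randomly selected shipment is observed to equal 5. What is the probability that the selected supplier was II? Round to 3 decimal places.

Likelihoods P(X=5 | ·): I: 0.00624556; II: 0.2.
Posterior ∝ prior × likelihood. Numerator for II: 0.47·0.2 = 0.094.
Normalizing constant: 0.53·0.00624556 + 0.47·0.2 = 0.0973101.
P(II | observation) = 0.094 / 0.0973101 = 0.965984.

0.966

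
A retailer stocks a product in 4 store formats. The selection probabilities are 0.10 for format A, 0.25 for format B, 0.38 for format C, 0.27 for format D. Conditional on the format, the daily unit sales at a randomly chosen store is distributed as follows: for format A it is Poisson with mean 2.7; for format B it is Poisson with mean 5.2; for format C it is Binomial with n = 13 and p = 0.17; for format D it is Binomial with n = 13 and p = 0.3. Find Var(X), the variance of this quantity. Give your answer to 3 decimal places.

4.465

Per component, A: μ=2.7, E[X²]=9.99; B: μ=5.2, E[X²]=32.24; C: μ=2.21, E[X²]=6.7184; D: μ=3.9, E[X²]=17.94.
E[X] = 0.1·2.7 + 0.25·5.2 + 0.38·2.21 + 0.27·3.9 = 3.4628.
E[X²] = 0.1·9.99 + 0.25·32.24 + 0.38·6.7184 + 0.27·17.94 = 16.4558.
Var(X) = E[X²] − (E[X])² = 16.4558 − 11.991 = 4.46481.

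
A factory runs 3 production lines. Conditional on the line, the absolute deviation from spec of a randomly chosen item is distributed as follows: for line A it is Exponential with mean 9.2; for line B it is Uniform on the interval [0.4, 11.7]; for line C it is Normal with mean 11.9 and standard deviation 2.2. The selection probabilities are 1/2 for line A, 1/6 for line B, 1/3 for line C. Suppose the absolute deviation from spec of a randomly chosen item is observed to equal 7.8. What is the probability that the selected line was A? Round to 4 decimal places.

Likelihoods f(7.8 | ·): A: 0.0465593; B: 0.0884956; C: 0.0319378.
Posterior ∝ prior × likelihood. Numerator for A: 0.5·0.0465593 = 0.0232796.
Normalizing constant: 0.5·0.0465593 + 0.166667·0.0884956 + 0.333333·0.0319378 = 0.0486748.
P(A | observation) = 0.0232796 / 0.0486748 = 0.478268.

0.4783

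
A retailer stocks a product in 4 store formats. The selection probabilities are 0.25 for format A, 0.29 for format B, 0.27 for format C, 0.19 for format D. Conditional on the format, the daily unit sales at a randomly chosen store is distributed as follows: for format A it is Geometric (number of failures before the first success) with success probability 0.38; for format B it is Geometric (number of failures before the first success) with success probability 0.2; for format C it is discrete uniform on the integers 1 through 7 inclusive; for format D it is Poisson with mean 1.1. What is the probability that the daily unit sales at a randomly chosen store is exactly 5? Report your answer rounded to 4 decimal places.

0.0671

Conditional on each format, P(X = 5): A: 0.034813; B: 0.065536; C: 0.142857; D: 0.00446744.
By total probability, P(X = 5) = 0.25·0.034813 + 0.29·0.065536 + 0.27·0.142857 + 0.19·0.00446744 = 0.0671289.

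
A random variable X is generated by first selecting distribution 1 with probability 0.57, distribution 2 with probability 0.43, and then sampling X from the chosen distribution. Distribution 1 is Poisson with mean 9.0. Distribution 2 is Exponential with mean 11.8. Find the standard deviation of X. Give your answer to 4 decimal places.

Per component, 1: μ=9, E[X²]=90; 2: μ=11.8, E[X²]=278.48.
E[X] = 0.57·9 + 0.43·11.8 = 10.204.
E[X²] = 0.57·90 + 0.43·278.48 = 171.046.
Var(X) = E[X²] − (E[X])² = 171.046 − 104.122 = 66.9248.
SD(X) = √66.9248 = 8.18076.

8.1808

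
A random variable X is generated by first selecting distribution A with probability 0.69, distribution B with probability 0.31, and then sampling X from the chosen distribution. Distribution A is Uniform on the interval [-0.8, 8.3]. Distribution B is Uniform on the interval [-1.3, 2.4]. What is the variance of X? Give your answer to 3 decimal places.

7.306

Per component, A: μ=3.75, E[X²]=20.9633; B: μ=0.55, E[X²]=1.44333.
E[X] = 0.69·3.75 + 0.31·0.55 = 2.758.
E[X²] = 0.69·20.9633 + 0.31·1.44333 = 14.9121.
Var(X) = E[X²] − (E[X])² = 14.9121 − 7.60656 = 7.30557.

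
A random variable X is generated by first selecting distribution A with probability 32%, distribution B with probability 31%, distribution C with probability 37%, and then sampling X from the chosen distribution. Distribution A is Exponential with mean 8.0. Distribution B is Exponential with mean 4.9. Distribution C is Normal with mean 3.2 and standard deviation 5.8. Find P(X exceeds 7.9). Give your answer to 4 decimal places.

Conditional on each component, P(X > 7.9): A: 0.372507; B: 0.199439; C: 0.208871.
By total probability, P(X > 7.9) = 0.32·0.372507 + 0.31·0.199439 + 0.37·0.208871 = 0.258311.

0.2583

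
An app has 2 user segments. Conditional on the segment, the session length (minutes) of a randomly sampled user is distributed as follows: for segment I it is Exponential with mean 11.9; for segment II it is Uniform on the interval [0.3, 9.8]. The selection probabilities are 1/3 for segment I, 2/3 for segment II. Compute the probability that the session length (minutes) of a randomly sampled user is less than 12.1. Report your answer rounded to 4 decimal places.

0.8794

Conditional on each segment, P(X < 12.1): I: 0.638252; II: 1.
By total probability, P(X < 12.1) = 0.333333·0.638252 + 0.666667·1 = 0.879417.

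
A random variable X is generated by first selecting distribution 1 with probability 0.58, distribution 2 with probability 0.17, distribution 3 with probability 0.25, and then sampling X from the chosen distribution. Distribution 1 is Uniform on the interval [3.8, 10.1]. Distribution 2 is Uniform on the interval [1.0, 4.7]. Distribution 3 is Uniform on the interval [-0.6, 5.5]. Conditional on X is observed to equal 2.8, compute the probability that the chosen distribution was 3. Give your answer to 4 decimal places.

0.4715

Likelihoods f(2.8 | ·): 1: 0; 2: 0.27027; 3: 0.163934.
Posterior ∝ prior × likelihood. Numerator for 3: 0.25·0.163934 = 0.0409836.
Normalizing constant: 0.58·0 + 0.17·0.27027 + 0.25·0.163934 = 0.0869296.
P(3 | observation) = 0.0409836 / 0.0869296 = 0.471458.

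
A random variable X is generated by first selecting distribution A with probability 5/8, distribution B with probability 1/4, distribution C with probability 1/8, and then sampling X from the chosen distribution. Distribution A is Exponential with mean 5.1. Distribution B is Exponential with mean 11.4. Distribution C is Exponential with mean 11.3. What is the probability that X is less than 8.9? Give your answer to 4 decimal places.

Conditional on each component, P(X < 8.9): A: 0.825372; B: 0.541916; C: 0.54507.
By total probability, P(X < 8.9) = 0.625·0.825372 + 0.25·0.541916 + 0.125·0.54507 = 0.71947.

0.7195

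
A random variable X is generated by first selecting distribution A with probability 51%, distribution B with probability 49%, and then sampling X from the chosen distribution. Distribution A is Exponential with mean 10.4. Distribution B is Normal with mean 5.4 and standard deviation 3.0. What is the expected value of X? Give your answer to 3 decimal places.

7.950

Component means — A: 10.4; B: 5.4.
E[X] = 0.51·10.4 + 0.49·5.4 = 7.95.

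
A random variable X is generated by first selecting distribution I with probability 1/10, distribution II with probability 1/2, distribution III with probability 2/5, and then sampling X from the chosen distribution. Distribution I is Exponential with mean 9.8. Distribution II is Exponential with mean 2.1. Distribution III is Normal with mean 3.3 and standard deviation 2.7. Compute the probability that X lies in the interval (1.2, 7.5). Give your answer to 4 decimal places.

0.5990

Conditional on each component, P(1.2 < X < 7.5): I: 0.41956; II: 0.536602; III: 0.721743.
By total probability, P(1.2 < X < 7.5) = 0.1·0.41956 + 0.5·0.536602 + 0.4·0.721743 = 0.598954.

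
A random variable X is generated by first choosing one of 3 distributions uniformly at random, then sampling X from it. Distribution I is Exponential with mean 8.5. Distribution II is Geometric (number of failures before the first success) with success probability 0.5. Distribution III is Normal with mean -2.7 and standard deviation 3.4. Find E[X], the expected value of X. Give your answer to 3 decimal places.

Component means — I: 8.5; II: 1; III: -2.7.
E[X] = 0.333333·8.5 + 0.333333·1 + 0.333333·-2.7 = 2.26667.

2.267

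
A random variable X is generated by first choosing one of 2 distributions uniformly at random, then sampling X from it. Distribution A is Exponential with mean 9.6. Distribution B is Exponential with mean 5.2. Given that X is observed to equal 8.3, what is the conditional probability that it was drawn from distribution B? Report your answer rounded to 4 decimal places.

0.4704

Likelihoods f(8.3 | ·): A: 0.0438778; B: 0.0389759.
Posterior ∝ prior × likelihood. Numerator for B: 0.5·0.0389759 = 0.0194879.
Normalizing constant: 0.5·0.0438778 + 0.5·0.0389759 = 0.0414268.
P(B | observation) = 0.0194879 / 0.0414268 = 0.470418.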